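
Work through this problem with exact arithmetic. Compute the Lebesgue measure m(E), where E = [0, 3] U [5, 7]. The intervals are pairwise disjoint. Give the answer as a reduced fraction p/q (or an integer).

For pairwise disjoint intervals, m(union_i I_i) = sum_i m(I_i),
and m is invariant under swapping open/closed endpoints (single points have measure 0).
So m(E) = sum_i (b_i - a_i).
  I_1 has length 3 - 0 = 3.
  I_2 has length 7 - 5 = 2.
Summing:
  m(E) = 3 + 2 = 5.

5


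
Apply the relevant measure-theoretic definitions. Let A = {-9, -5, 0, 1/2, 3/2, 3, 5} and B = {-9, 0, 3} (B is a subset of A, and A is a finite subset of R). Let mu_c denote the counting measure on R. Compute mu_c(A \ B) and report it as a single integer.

Counting measure assigns mu_c(E) = |E| (number of elements) when E is finite. For B subset A, A \ B is the set of elements of A not in B, so |A \ B| = |A| - |B|.
|A| = 7, |B| = 3, so mu_c(A \ B) = 7 - 3 = 4.

4


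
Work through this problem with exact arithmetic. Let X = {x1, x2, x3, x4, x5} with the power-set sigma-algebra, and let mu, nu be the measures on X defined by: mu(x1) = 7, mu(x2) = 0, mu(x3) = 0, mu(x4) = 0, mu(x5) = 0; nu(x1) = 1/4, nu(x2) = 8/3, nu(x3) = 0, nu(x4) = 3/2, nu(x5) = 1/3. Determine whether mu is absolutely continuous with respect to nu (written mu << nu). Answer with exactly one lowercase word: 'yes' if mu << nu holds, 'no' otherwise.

mu << nu means: every nu-null measurable set is also mu-null; equivalently, for every atom x, if nu({x}) = 0 then mu({x}) = 0.
Checking each atom:
  x1: nu = 1/4 > 0 -> no constraint.
  x2: nu = 8/3 > 0 -> no constraint.
  x3: nu = 0, mu = 0 -> consistent with mu << nu.
  x4: nu = 3/2 > 0 -> no constraint.
  x5: nu = 1/3 > 0 -> no constraint.
No atom violates the condition. Therefore mu << nu.

yes


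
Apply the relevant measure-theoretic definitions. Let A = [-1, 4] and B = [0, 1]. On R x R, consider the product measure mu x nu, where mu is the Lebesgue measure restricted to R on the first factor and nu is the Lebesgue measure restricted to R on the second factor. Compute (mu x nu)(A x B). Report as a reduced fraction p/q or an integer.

For a measurable rectangle A x B, the product measure satisfies
  (mu x nu)(A x B) = mu(A) * nu(B).
  mu(A) = 5.
  nu(B) = 1.
  (mu x nu)(A x B) = 5 * 1 = 5.

5


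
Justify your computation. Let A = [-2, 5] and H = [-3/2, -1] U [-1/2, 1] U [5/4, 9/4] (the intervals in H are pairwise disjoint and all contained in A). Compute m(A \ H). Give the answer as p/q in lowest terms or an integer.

The ambient interval has length m(A) = 5 - (-2) = 7.
Since the holes are disjoint and sit inside A, by finite additivity
  m(H) = sum_i (b_i - a_i), and m(A \ H) = m(A) - m(H).
Computing the hole measures:
  m(H_1) = -1 - (-3/2) = 1/2.
  m(H_2) = 1 - (-1/2) = 3/2.
  m(H_3) = 9/4 - 5/4 = 1.
Summed: m(H) = 1/2 + 3/2 + 1 = 3.
So m(A \ H) = 7 - 3 = 4.

4


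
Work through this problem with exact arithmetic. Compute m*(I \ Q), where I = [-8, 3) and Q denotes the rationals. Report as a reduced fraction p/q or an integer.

The interval I = [-8, 3) has m(I) = 3 - (-8) = 11 (endpoints are measure-zero, so open/closed/half-open agree). Write I = (I cap Q) u (I \ Q). The rationals in I are countable, so m*(I cap Q) = 0 (cover each rational by intervals whose total length is arbitrarily small). By countable subadditivity m*(I) <= m*(I cap Q) + m*(I \ Q), hence m*(I \ Q) >= m(I) = 11. The reverse inequality m*(I \ Q) <= m*(I) = 11 is trivial since (I \ Q) is a subset of I. Therefore m*(I \ Q) = 11.

11


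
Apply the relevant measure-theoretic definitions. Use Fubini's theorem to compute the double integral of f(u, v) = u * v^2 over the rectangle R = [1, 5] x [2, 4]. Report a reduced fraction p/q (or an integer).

f(u, v) is a tensor product of a function of u and a function of v, and both factors are bounded continuous (hence Lebesgue integrable) on the rectangle, so Fubini's theorem applies:
  integral_R f d(m x m) = (integral_a1^b1 u du) * (integral_a2^b2 v^2 dv).
Inner integral in u: integral_{1}^{5} u du = (5^2 - 1^2)/2
  = 12.
Inner integral in v: integral_{2}^{4} v^2 dv = (4^3 - 2^3)/3
  = 56/3.
Product: (12) * (56/3) = 224.

224


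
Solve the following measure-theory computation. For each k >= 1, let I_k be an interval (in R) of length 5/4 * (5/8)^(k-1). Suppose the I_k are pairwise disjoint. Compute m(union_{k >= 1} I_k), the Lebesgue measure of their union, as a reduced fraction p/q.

By countable additivity of the Lebesgue measure on pairwise disjoint measurable sets,
  m(union_{k >= 1} I_k) = sum_{k >= 1} m(I_k) = sum_{k >= 1} a * r^(k-1),
  with a = 5/4 and r = 5/8.
Since 0 < r = 5/8 < 1, the geometric series converges:
  sum_{k >= 1} a * r^(k-1) = a / (1 - r).
  = 5/4 / (1 - 5/8)
  = 5/4 / (3/8)
  = 10/3.

10/3


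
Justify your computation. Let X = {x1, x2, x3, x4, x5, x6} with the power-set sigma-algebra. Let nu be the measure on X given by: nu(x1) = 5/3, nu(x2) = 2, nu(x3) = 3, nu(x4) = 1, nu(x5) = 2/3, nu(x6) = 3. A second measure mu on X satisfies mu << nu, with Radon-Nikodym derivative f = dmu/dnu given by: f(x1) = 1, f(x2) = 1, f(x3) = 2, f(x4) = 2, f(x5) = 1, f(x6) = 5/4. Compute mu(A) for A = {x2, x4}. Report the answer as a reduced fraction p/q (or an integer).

By the defining property of the Radon-Nikodym derivative, for every measurable set A,
  mu(A) = integral_A f dnu.
Since nu is a discrete measure concentrated on the atoms of X, the integral over A reduces to the sum
  mu(A) = sum_{x in A} f(x) * nu({x}).
Computing each term:
  x2: f(x2) * nu(x2) = 1 * 2 = 2.
  x4: f(x4) * nu(x4) = 2 * 1 = 2.
Summing: mu(A) = 2 + 2 = 4.

4


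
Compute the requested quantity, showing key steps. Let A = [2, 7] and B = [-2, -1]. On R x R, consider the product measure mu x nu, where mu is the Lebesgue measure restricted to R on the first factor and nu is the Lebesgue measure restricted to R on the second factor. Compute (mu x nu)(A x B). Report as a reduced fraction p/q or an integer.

For a measurable rectangle A x B, the product measure satisfies
  (mu x nu)(A x B) = mu(A) * nu(B).
  mu(A) = 5.
  nu(B) = 1.
  (mu x nu)(A x B) = 5 * 1 = 5.

5


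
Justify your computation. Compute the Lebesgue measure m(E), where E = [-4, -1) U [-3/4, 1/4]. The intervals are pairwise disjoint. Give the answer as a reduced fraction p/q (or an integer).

For pairwise disjoint intervals, m(union_i I_i) = sum_i m(I_i),
and m is invariant under swapping open/closed endpoints (single points have measure 0).
So m(E) = sum_i (b_i - a_i).
  I_1 has length -1 - (-4) = 3.
  I_2 has length 1/4 - (-3/4) = 1.
Summing:
  m(E) = 3 + 1 = 4.

4


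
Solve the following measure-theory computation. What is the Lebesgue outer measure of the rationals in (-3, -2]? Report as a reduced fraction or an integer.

E = Q cap (-3, -2] is a subset of Q, which is countable. Enumerate Q = {q_1, q_2, ...}; for any eps > 0, cover q_k by the open interval (q_k - eps/2^(k+1), q_k + eps/2^(k+1)), of length eps/2^k. The total cover length is sum_{k>=1} eps/2^k = eps. Hence m*(E) <= m*(Q) <= eps for every eps > 0, and since outer measure is non-negative, m*(E) = 0.

0


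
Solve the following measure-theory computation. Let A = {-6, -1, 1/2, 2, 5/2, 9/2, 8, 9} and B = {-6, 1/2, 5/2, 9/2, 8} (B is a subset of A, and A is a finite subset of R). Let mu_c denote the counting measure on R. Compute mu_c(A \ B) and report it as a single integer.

Counting measure assigns mu_c(E) = |E| (number of elements) when E is finite. For B subset A, A \ B is the set of elements of A not in B, so |A \ B| = |A| - |B|.
|A| = 8, |B| = 5, so mu_c(A \ B) = 8 - 5 = 3.

3


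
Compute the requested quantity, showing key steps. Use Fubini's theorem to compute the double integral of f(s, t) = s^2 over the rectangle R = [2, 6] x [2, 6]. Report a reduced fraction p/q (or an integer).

f(s, t) is a tensor product of a function of s and a function of t, and both factors are bounded continuous (hence Lebesgue integrable) on the rectangle, so Fubini's theorem applies:
  integral_R f d(m x m) = (integral_a1^b1 s^2 ds) * (integral_a2^b2 1 dt).
Inner integral in s: integral_{2}^{6} s^2 ds = (6^3 - 2^3)/3
  = 208/3.
Inner integral in t: integral_{2}^{6} 1 dt = (6^1 - 2^1)/1
  = 4.
Product: (208/3) * (4) = 832/3.

832/3


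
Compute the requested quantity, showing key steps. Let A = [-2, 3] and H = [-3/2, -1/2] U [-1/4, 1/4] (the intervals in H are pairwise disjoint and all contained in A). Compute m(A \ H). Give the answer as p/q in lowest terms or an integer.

The ambient interval has length m(A) = 3 - (-2) = 5.
Since the holes are disjoint and sit inside A, by finite additivity
  m(H) = sum_i (b_i - a_i), and m(A \ H) = m(A) - m(H).
Computing the hole measures:
  m(H_1) = -1/2 - (-3/2) = 1.
  m(H_2) = 1/4 - (-1/4) = 1/2.
Summed: m(H) = 1 + 1/2 = 3/2.
So m(A \ H) = 5 - 3/2 = 7/2.

7/2


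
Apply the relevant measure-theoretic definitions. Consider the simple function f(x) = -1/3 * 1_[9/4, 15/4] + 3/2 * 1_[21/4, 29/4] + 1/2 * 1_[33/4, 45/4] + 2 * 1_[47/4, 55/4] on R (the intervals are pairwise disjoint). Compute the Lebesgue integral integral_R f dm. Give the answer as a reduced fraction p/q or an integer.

For a simple function f = sum_i c_i * 1_{A_i} with disjoint A_i,
  integral f dm = sum_i c_i * m(A_i).
Lengths of the A_i:
  m(A_1) = 15/4 - 9/4 = 3/2.
  m(A_2) = 29/4 - 21/4 = 2.
  m(A_3) = 45/4 - 33/4 = 3.
  m(A_4) = 55/4 - 47/4 = 2.
Contributions c_i * m(A_i):
  (-1/3) * (3/2) = -1/2.
  (3/2) * (2) = 3.
  (1/2) * (3) = 3/2.
  (2) * (2) = 4.
Total: -1/2 + 3 + 3/2 + 4 = 8.

8


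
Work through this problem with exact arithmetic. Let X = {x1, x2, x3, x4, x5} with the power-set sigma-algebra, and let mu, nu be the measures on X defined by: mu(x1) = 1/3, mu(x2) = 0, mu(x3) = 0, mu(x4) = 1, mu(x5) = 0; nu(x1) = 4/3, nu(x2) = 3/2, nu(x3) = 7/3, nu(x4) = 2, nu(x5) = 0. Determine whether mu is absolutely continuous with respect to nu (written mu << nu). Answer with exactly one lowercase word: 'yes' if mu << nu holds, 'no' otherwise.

mu << nu means: every nu-null measurable set is also mu-null; equivalently, for every atom x, if nu({x}) = 0 then mu({x}) = 0.
Checking each atom:
  x1: nu = 4/3 > 0 -> no constraint.
  x2: nu = 3/2 > 0 -> no constraint.
  x3: nu = 7/3 > 0 -> no constraint.
  x4: nu = 2 > 0 -> no constraint.
  x5: nu = 0, mu = 0 -> consistent with mu << nu.
No atom violates the condition. Therefore mu << nu.

yes


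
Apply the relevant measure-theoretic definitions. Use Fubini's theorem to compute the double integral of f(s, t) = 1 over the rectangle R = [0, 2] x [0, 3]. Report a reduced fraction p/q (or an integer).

f(s, t) is a tensor product of a function of s and a function of t, and both factors are bounded continuous (hence Lebesgue integrable) on the rectangle, so Fubini's theorem applies:
  integral_R f d(m x m) = (integral_a1^b1 1 ds) * (integral_a2^b2 1 dt).
Inner integral in s: integral_{0}^{2} 1 ds = (2^1 - 0^1)/1
  = 2.
Inner integral in t: integral_{0}^{3} 1 dt = (3^1 - 0^1)/1
  = 3.
Product: (2) * (3) = 6.

6


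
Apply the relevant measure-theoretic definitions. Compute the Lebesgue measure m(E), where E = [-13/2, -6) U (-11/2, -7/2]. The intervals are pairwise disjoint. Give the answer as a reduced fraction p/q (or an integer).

For pairwise disjoint intervals, m(union_i I_i) = sum_i m(I_i),
and m is invariant under swapping open/closed endpoints (single points have measure 0).
So m(E) = sum_i (b_i - a_i).
  I_1 has length -6 - (-13/2) = 1/2.
  I_2 has length -7/2 - (-11/2) = 2.
Summing:
  m(E) = 1/2 + 2 = 5/2.

5/2


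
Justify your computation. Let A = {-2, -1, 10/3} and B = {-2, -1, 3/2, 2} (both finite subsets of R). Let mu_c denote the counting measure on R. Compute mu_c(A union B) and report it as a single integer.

Counting measure on a finite set equals cardinality. By inclusion-exclusion, |A union B| = |A| + |B| - |A cap B|.
|A| = 3, |B| = 4, |A cap B| = 2.
So mu_c(A union B) = 3 + 4 - 2 = 5.

5


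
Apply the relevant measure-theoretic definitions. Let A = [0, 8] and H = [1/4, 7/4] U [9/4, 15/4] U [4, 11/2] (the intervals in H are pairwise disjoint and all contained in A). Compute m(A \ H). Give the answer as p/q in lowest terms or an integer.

The ambient interval has length m(A) = 8 - 0 = 8.
Since the holes are disjoint and sit inside A, by finite additivity
  m(H) = sum_i (b_i - a_i), and m(A \ H) = m(A) - m(H).
Computing the hole measures:
  m(H_1) = 7/4 - 1/4 = 3/2.
  m(H_2) = 15/4 - 9/4 = 3/2.
  m(H_3) = 11/2 - 4 = 3/2.
Summed: m(H) = 3/2 + 3/2 + 3/2 = 9/2.
So m(A \ H) = 8 - 9/2 = 7/2.

7/2


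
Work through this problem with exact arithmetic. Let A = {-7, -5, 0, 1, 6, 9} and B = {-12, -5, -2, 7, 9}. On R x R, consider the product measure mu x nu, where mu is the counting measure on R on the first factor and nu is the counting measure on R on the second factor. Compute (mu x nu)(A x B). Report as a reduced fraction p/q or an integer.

For a measurable rectangle A x B, the product measure satisfies
  (mu x nu)(A x B) = mu(A) * nu(B).
  mu(A) = 6.
  nu(B) = 5.
  (mu x nu)(A x B) = 6 * 5 = 30.

30


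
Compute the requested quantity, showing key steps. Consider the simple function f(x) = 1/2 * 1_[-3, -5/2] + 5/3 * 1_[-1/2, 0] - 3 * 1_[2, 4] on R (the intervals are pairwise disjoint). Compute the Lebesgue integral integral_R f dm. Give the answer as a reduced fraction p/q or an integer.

For a simple function f = sum_i c_i * 1_{A_i} with disjoint A_i,
  integral f dm = sum_i c_i * m(A_i).
Lengths of the A_i:
  m(A_1) = -5/2 - (-3) = 1/2.
  m(A_2) = 0 - (-1/2) = 1/2.
  m(A_3) = 4 - 2 = 2.
Contributions c_i * m(A_i):
  (1/2) * (1/2) = 1/4.
  (5/3) * (1/2) = 5/6.
  (-3) * (2) = -6.
Total: 1/4 + 5/6 - 6 = -59/12.

-59/12


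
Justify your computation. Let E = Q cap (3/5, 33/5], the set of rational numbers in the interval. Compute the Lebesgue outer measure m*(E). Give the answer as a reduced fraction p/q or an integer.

E = Q cap (3/5, 33/5] is a subset of Q, which is countable. Enumerate Q = {q_1, q_2, ...}; for any eps > 0, cover q_k by the open interval (q_k - eps/2^(k+1), q_k + eps/2^(k+1)), of length eps/2^k. The total cover length is sum_{k>=1} eps/2^k = eps. Hence m*(E) <= m*(Q) <= eps for every eps > 0, and since outer measure is non-negative, m*(E) = 0.

0


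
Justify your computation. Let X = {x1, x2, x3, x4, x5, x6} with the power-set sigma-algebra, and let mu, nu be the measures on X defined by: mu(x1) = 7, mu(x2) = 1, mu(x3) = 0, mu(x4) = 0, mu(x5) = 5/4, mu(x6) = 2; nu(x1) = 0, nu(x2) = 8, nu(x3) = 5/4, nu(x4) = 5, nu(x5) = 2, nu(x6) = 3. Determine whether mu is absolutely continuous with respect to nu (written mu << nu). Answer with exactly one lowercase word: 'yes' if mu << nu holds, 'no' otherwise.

mu << nu means: every nu-null measurable set is also mu-null; equivalently, for every atom x, if nu({x}) = 0 then mu({x}) = 0.
Checking each atom:
  x1: nu = 0, mu = 7 > 0 -> violates mu << nu.
  x2: nu = 8 > 0 -> no constraint.
  x3: nu = 5/4 > 0 -> no constraint.
  x4: nu = 5 > 0 -> no constraint.
  x5: nu = 2 > 0 -> no constraint.
  x6: nu = 3 > 0 -> no constraint.
The atom(s) x1 violate the condition (nu = 0 but mu > 0). Therefore mu is NOT absolutely continuous w.r.t. nu.

no


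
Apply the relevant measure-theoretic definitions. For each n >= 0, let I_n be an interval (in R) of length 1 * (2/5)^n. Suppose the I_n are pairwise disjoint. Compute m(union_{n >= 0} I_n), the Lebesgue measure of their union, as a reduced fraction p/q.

By countable additivity of the Lebesgue measure on pairwise disjoint measurable sets,
  m(union_{n >= 0} I_n) = sum_{n >= 0} m(I_n) = sum_{n >= 0} a * r^n,
  with a = 1 and r = 2/5.
Since 0 < r = 2/5 < 1, the geometric series converges:
  sum_{n >= 0} a * r^n = a / (1 - r).
  = 1 / (1 - 2/5)
  = 1 / (3/5)
  = 5/3.

5/3


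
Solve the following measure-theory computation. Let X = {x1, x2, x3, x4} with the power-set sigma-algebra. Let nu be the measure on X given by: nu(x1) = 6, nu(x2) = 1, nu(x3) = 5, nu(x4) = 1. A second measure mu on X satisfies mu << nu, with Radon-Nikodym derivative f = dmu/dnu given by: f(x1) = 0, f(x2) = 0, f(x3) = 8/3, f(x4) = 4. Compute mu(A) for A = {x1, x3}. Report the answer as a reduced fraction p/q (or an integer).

By the defining property of the Radon-Nikodym derivative, for every measurable set A,
  mu(A) = integral_A f dnu.
Since nu is a discrete measure concentrated on the atoms of X, the integral over A reduces to the sum
  mu(A) = sum_{x in A} f(x) * nu({x}).
Computing each term:
  x1: f(x1) * nu(x1) = 0 * 6 = 0.
  x3: f(x3) * nu(x3) = 8/3 * 5 = 40/3.
Summing: mu(A) = 0 + 40/3 = 40/3.

40/3


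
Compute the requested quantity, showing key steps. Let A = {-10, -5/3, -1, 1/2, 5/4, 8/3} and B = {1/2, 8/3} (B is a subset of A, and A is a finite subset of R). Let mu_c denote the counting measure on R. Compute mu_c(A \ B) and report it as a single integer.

Counting measure assigns mu_c(E) = |E| (number of elements) when E is finite. For B subset A, A \ B is the set of elements of A not in B, so |A \ B| = |A| - |B|.
|A| = 6, |B| = 2, so mu_c(A \ B) = 6 - 2 = 4.

4


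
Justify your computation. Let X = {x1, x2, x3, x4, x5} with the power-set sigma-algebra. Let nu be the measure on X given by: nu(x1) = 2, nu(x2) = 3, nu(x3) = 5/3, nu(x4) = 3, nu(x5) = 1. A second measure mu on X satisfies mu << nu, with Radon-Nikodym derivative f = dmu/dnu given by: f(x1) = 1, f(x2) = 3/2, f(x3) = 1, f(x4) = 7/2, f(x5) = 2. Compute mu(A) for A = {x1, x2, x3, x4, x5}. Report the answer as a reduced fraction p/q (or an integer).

By the defining property of the Radon-Nikodym derivative, for every measurable set A,
  mu(A) = integral_A f dnu.
Since nu is a discrete measure concentrated on the atoms of X, the integral over A reduces to the sum
  mu(A) = sum_{x in A} f(x) * nu({x}).
Computing each term:
  x1: f(x1) * nu(x1) = 1 * 2 = 2.
  x2: f(x2) * nu(x2) = 3/2 * 3 = 9/2.
  x3: f(x3) * nu(x3) = 1 * 5/3 = 5/3.
  x4: f(x4) * nu(x4) = 7/2 * 3 = 21/2.
  x5: f(x5) * nu(x5) = 2 * 1 = 2.
Summing: mu(A) = 2 + 9/2 + 5/3 + 21/2 + 2 = 62/3.

62/3


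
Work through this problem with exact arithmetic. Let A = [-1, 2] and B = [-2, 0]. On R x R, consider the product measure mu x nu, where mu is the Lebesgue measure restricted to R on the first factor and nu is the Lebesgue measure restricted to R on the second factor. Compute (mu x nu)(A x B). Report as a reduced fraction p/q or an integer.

For a measurable rectangle A x B, the product measure satisfies
  (mu x nu)(A x B) = mu(A) * nu(B).
  mu(A) = 3.
  nu(B) = 2.
  (mu x nu)(A x B) = 3 * 2 = 6.

6


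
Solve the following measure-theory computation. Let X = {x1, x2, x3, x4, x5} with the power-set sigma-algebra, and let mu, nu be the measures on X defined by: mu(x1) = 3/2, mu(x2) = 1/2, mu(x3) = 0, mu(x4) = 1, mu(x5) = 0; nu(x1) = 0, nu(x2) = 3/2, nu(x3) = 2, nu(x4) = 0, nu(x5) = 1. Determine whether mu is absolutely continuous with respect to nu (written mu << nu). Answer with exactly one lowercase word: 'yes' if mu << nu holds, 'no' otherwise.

mu << nu means: every nu-null measurable set is also mu-null; equivalently, for every atom x, if nu({x}) = 0 then mu({x}) = 0.
Checking each atom:
  x1: nu = 0, mu = 3/2 > 0 -> violates mu << nu.
  x2: nu = 3/2 > 0 -> no constraint.
  x3: nu = 2 > 0 -> no constraint.
  x4: nu = 0, mu = 1 > 0 -> violates mu << nu.
  x5: nu = 1 > 0 -> no constraint.
The atom(s) x1, x4 violate the condition (nu = 0 but mu > 0). Therefore mu is NOT absolutely continuous w.r.t. nu.

no


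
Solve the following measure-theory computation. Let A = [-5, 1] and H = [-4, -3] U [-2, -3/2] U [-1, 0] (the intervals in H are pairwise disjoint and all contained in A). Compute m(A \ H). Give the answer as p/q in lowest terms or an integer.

The ambient interval has length m(A) = 1 - (-5) = 6.
Since the holes are disjoint and sit inside A, by finite additivity
  m(H) = sum_i (b_i - a_i), and m(A \ H) = m(A) - m(H).
Computing the hole measures:
  m(H_1) = -3 - (-4) = 1.
  m(H_2) = -3/2 - (-2) = 1/2.
  m(H_3) = 0 - (-1) = 1.
Summed: m(H) = 1 + 1/2 + 1 = 5/2.
So m(A \ H) = 6 - 5/2 = 7/2.

7/2


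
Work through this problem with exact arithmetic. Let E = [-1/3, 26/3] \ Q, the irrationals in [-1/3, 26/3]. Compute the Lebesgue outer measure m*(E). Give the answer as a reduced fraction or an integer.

The interval I = [-1/3, 26/3] has m(I) = 26/3 - (-1/3) = 9 (endpoints are measure-zero, so open/closed/half-open agree). Write I = (I cap Q) u (I \ Q). The rationals in I are countable, so m*(I cap Q) = 0 (cover each rational by intervals whose total length is arbitrarily small). By countable subadditivity m*(I) <= m*(I cap Q) + m*(I \ Q), hence m*(I \ Q) >= m(I) = 9. The reverse inequality m*(I \ Q) <= m*(I) = 9 is trivial since (I \ Q) is a subset of I. Therefore m*(I \ Q) = 9.

9


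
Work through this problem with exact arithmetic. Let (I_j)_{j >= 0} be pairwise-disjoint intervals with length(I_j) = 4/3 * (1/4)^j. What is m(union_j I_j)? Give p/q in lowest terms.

By countable additivity of the Lebesgue measure on pairwise disjoint measurable sets,
  m(union_{j >= 0} I_j) = sum_{j >= 0} m(I_j) = sum_{j >= 0} a * r^j,
  with a = 4/3 and r = 1/4.
Since 0 < r = 1/4 < 1, the geometric series converges:
  sum_{j >= 0} a * r^j = a / (1 - r).
  = 4/3 / (1 - 1/4)
  = 4/3 / (3/4)
  = 16/9.

16/9


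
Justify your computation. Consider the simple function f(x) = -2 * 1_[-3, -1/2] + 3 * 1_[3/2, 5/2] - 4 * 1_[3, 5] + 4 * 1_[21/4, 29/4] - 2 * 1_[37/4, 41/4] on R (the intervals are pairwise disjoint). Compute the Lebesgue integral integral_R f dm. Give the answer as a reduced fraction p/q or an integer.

For a simple function f = sum_i c_i * 1_{A_i} with disjoint A_i,
  integral f dm = sum_i c_i * m(A_i).
Lengths of the A_i:
  m(A_1) = -1/2 - (-3) = 5/2.
  m(A_2) = 5/2 - 3/2 = 1.
  m(A_3) = 5 - 3 = 2.
  m(A_4) = 29/4 - 21/4 = 2.
  m(A_5) = 41/4 - 37/4 = 1.
Contributions c_i * m(A_i):
  (-2) * (5/2) = -5.
  (3) * (1) = 3.
  (-4) * (2) = -8.
  (4) * (2) = 8.
  (-2) * (1) = -2.
Total: -5 + 3 - 8 + 8 - 2 = -4.

-4


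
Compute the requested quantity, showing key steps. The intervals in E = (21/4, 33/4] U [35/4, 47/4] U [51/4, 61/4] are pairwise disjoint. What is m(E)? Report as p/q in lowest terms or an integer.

For pairwise disjoint intervals, m(union_i I_i) = sum_i m(I_i),
and m is invariant under swapping open/closed endpoints (single points have measure 0).
So m(E) = sum_i (b_i - a_i).
  I_1 has length 33/4 - 21/4 = 3.
  I_2 has length 47/4 - 35/4 = 3.
  I_3 has length 61/4 - 51/4 = 5/2.
Summing:
  m(E) = 3 + 3 + 5/2 = 17/2.

17/2


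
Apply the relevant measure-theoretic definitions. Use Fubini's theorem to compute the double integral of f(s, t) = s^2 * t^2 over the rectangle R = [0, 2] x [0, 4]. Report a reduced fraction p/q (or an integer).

f(s, t) is a tensor product of a function of s and a function of t, and both factors are bounded continuous (hence Lebesgue integrable) on the rectangle, so Fubini's theorem applies:
  integral_R f d(m x m) = (integral_a1^b1 s^2 ds) * (integral_a2^b2 t^2 dt).
Inner integral in s: integral_{0}^{2} s^2 ds = (2^3 - 0^3)/3
  = 8/3.
Inner integral in t: integral_{0}^{4} t^2 dt = (4^3 - 0^3)/3
  = 64/3.
Product: (8/3) * (64/3) = 512/9.

512/9


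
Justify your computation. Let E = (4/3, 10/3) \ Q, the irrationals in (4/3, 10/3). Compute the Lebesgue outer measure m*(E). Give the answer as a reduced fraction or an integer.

The interval I = (4/3, 10/3) has m(I) = 10/3 - 4/3 = 2 (endpoints are measure-zero, so open/closed/half-open agree). Write I = (I cap Q) u (I \ Q). The rationals in I are countable, so m*(I cap Q) = 0 (cover each rational by intervals whose total length is arbitrarily small). By countable subadditivity m*(I) <= m*(I cap Q) + m*(I \ Q), hence m*(I \ Q) >= m(I) = 2. The reverse inequality m*(I \ Q) <= m*(I) = 2 is trivial since (I \ Q) is a subset of I. Therefore m*(I \ Q) = 2.

2


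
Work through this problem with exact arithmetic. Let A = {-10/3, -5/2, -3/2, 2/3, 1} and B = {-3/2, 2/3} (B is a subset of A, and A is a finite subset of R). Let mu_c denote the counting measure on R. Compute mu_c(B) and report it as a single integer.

Counting measure assigns mu_c(E) = |E| (number of elements) when E is finite.
B has 2 element(s), so mu_c(B) = 2.

2


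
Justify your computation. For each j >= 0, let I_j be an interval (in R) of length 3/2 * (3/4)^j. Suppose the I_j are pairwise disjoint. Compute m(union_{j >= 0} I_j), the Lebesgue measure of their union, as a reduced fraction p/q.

By countable additivity of the Lebesgue measure on pairwise disjoint measurable sets,
  m(union_{j >= 0} I_j) = sum_{j >= 0} m(I_j) = sum_{j >= 0} a * r^j,
  with a = 3/2 and r = 3/4.
Since 0 < r = 3/4 < 1, the geometric series converges:
  sum_{j >= 0} a * r^j = a / (1 - r).
  = 3/2 / (1 - 3/4)
  = 3/2 / (1/4)
  = 6.

6


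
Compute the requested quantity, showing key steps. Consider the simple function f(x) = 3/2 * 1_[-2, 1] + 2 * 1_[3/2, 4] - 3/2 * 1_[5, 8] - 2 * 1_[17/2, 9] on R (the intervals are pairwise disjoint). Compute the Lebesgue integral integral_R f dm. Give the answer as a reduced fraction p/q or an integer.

For a simple function f = sum_i c_i * 1_{A_i} with disjoint A_i,
  integral f dm = sum_i c_i * m(A_i).
Lengths of the A_i:
  m(A_1) = 1 - (-2) = 3.
  m(A_2) = 4 - 3/2 = 5/2.
  m(A_3) = 8 - 5 = 3.
  m(A_4) = 9 - 17/2 = 1/2.
Contributions c_i * m(A_i):
  (3/2) * (3) = 9/2.
  (2) * (5/2) = 5.
  (-3/2) * (3) = -9/2.
  (-2) * (1/2) = -1.
Total: 9/2 + 5 - 9/2 - 1 = 4.

4


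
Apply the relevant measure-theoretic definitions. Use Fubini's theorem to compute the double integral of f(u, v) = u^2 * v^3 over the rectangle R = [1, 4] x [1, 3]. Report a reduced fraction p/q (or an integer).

f(u, v) is a tensor product of a function of u and a function of v, and both factors are bounded continuous (hence Lebesgue integrable) on the rectangle, so Fubini's theorem applies:
  integral_R f d(m x m) = (integral_a1^b1 u^2 du) * (integral_a2^b2 v^3 dv).
Inner integral in u: integral_{1}^{4} u^2 du = (4^3 - 1^3)/3
  = 21.
Inner integral in v: integral_{1}^{3} v^3 dv = (3^4 - 1^4)/4
  = 20.
Product: (21) * (20) = 420.

420


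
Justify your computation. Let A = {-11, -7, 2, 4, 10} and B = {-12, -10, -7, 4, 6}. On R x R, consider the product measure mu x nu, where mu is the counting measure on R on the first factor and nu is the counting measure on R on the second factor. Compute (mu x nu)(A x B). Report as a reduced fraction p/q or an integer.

For a measurable rectangle A x B, the product measure satisfies
  (mu x nu)(A x B) = mu(A) * nu(B).
  mu(A) = 5.
  nu(B) = 5.
  (mu x nu)(A x B) = 5 * 5 = 25.

25


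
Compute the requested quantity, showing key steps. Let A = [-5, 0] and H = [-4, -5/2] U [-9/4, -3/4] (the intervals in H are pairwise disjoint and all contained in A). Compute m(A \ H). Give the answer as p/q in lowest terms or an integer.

The ambient interval has length m(A) = 0 - (-5) = 5.
Since the holes are disjoint and sit inside A, by finite additivity
  m(H) = sum_i (b_i - a_i), and m(A \ H) = m(A) - m(H).
Computing the hole measures:
  m(H_1) = -5/2 - (-4) = 3/2.
  m(H_2) = -3/4 - (-9/4) = 3/2.
Summed: m(H) = 3/2 + 3/2 = 3.
So m(A \ H) = 5 - 3 = 2.

2


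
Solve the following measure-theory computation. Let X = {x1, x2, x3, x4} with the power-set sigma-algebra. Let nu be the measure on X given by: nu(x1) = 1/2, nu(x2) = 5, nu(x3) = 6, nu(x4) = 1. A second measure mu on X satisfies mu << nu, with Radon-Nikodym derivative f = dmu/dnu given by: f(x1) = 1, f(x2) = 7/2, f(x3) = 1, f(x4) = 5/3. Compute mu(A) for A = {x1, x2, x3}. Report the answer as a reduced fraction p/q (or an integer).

By the defining property of the Radon-Nikodym derivative, for every measurable set A,
  mu(A) = integral_A f dnu.
Since nu is a discrete measure concentrated on the atoms of X, the integral over A reduces to the sum
  mu(A) = sum_{x in A} f(x) * nu({x}).
Computing each term:
  x1: f(x1) * nu(x1) = 1 * 1/2 = 1/2.
  x2: f(x2) * nu(x2) = 7/2 * 5 = 35/2.
  x3: f(x3) * nu(x3) = 1 * 6 = 6.
Summing: mu(A) = 1/2 + 35/2 + 6 = 24.

24


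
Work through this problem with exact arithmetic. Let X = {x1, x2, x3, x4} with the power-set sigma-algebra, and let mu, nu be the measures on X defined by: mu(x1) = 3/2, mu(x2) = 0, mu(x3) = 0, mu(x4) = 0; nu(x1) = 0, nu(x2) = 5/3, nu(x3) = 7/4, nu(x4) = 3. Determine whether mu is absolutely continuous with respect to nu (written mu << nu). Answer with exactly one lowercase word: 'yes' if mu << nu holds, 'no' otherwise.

mu << nu means: every nu-null measurable set is also mu-null; equivalently, for every atom x, if nu({x}) = 0 then mu({x}) = 0.
Checking each atom:
  x1: nu = 0, mu = 3/2 > 0 -> violates mu << nu.
  x2: nu = 5/3 > 0 -> no constraint.
  x3: nu = 7/4 > 0 -> no constraint.
  x4: nu = 3 > 0 -> no constraint.
The atom(s) x1 violate the condition (nu = 0 but mu > 0). Therefore mu is NOT absolutely continuous w.r.t. nu.

no


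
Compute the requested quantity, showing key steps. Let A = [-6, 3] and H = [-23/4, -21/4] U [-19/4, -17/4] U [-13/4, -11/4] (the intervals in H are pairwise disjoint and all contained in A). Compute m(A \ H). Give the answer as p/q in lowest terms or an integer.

The ambient interval has length m(A) = 3 - (-6) = 9.
Since the holes are disjoint and sit inside A, by finite additivity
  m(H) = sum_i (b_i - a_i), and m(A \ H) = m(A) - m(H).
Computing the hole measures:
  m(H_1) = -21/4 - (-23/4) = 1/2.
  m(H_2) = -17/4 - (-19/4) = 1/2.
  m(H_3) = -11/4 - (-13/4) = 1/2.
Summed: m(H) = 1/2 + 1/2 + 1/2 = 3/2.
So m(A \ H) = 9 - 3/2 = 15/2.

15/2


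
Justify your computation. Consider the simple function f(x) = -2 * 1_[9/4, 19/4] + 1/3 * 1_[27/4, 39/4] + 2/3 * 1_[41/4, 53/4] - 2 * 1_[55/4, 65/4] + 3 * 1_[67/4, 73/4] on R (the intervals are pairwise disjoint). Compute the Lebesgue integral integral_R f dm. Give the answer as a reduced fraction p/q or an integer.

For a simple function f = sum_i c_i * 1_{A_i} with disjoint A_i,
  integral f dm = sum_i c_i * m(A_i).
Lengths of the A_i:
  m(A_1) = 19/4 - 9/4 = 5/2.
  m(A_2) = 39/4 - 27/4 = 3.
  m(A_3) = 53/4 - 41/4 = 3.
  m(A_4) = 65/4 - 55/4 = 5/2.
  m(A_5) = 73/4 - 67/4 = 3/2.
Contributions c_i * m(A_i):
  (-2) * (5/2) = -5.
  (1/3) * (3) = 1.
  (2/3) * (3) = 2.
  (-2) * (5/2) = -5.
  (3) * (3/2) = 9/2.
Total: -5 + 1 + 2 - 5 + 9/2 = -5/2.

-5/2


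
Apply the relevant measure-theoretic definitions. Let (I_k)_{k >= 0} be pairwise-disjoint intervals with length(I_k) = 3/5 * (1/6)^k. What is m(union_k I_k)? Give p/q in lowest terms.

By countable additivity of the Lebesgue measure on pairwise disjoint measurable sets,
  m(union_{k >= 0} I_k) = sum_{k >= 0} m(I_k) = sum_{k >= 0} a * r^k,
  with a = 3/5 and r = 1/6.
Since 0 < r = 1/6 < 1, the geometric series converges:
  sum_{k >= 0} a * r^k = a / (1 - r).
  = 3/5 / (1 - 1/6)
  = 3/5 / (5/6)
  = 18/25.

18/25


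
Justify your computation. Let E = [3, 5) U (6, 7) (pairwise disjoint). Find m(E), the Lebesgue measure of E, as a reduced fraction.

For pairwise disjoint intervals, m(union_i I_i) = sum_i m(I_i),
and m is invariant under swapping open/closed endpoints (single points have measure 0).
So m(E) = sum_i (b_i - a_i).
  I_1 has length 5 - 3 = 2.
  I_2 has length 7 - 6 = 1.
Summing:
  m(E) = 2 + 1 = 3.

3


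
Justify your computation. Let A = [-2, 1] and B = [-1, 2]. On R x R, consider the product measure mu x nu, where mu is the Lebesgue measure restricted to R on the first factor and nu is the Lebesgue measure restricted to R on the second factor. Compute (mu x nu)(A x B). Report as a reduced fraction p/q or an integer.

For a measurable rectangle A x B, the product measure satisfies
  (mu x nu)(A x B) = mu(A) * nu(B).
  mu(A) = 3.
  nu(B) = 3.
  (mu x nu)(A x B) = 3 * 3 = 9.

9


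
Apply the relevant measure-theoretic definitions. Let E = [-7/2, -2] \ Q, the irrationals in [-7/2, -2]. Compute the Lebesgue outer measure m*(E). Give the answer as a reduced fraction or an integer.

The interval I = [-7/2, -2] has m(I) = -2 - (-7/2) = 3/2 (endpoints are measure-zero, so open/closed/half-open agree). Write I = (I cap Q) u (I \ Q). The rationals in I are countable, so m*(I cap Q) = 0 (cover each rational by intervals whose total length is arbitrarily small). By countable subadditivity m*(I) <= m*(I cap Q) + m*(I \ Q), hence m*(I \ Q) >= m(I) = 3/2. The reverse inequality m*(I \ Q) <= m*(I) = 3/2 is trivial since (I \ Q) is a subset of I. Therefore m*(I \ Q) = 3/2.

3/2


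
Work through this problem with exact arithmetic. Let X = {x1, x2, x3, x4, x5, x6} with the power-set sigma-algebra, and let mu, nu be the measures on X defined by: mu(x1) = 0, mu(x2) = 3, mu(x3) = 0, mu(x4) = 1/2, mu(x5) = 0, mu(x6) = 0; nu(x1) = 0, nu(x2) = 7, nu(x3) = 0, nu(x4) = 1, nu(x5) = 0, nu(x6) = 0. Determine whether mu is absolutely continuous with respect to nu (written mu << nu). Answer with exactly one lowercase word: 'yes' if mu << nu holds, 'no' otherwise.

mu << nu means: every nu-null measurable set is also mu-null; equivalently, for every atom x, if nu({x}) = 0 then mu({x}) = 0.
Checking each atom:
  x1: nu = 0, mu = 0 -> consistent with mu << nu.
  x2: nu = 7 > 0 -> no constraint.
  x3: nu = 0, mu = 0 -> consistent with mu << nu.
  x4: nu = 1 > 0 -> no constraint.
  x5: nu = 0, mu = 0 -> consistent with mu << nu.
  x6: nu = 0, mu = 0 -> consistent with mu << nu.
No atom violates the condition. Therefore mu << nu.

yes


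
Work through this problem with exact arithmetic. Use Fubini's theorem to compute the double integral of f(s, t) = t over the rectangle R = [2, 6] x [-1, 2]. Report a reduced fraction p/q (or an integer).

f(s, t) is a tensor product of a function of s and a function of t, and both factors are bounded continuous (hence Lebesgue integrable) on the rectangle, so Fubini's theorem applies:
  integral_R f d(m x m) = (integral_a1^b1 1 ds) * (integral_a2^b2 t dt).
Inner integral in s: integral_{2}^{6} 1 ds = (6^1 - 2^1)/1
  = 4.
Inner integral in t: integral_{-1}^{2} t dt = (2^2 - (-1)^2)/2
  = 3/2.
Product: (4) * (3/2) = 6.

6


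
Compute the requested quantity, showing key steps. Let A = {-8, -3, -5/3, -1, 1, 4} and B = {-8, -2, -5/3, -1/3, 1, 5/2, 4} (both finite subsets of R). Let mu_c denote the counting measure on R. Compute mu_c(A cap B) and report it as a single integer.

Counting measure on a finite set equals cardinality. mu_c(A cap B) = |A cap B| (elements appearing in both).
Enumerating the elements of A that also lie in B gives 4 element(s).
So mu_c(A cap B) = 4.

4


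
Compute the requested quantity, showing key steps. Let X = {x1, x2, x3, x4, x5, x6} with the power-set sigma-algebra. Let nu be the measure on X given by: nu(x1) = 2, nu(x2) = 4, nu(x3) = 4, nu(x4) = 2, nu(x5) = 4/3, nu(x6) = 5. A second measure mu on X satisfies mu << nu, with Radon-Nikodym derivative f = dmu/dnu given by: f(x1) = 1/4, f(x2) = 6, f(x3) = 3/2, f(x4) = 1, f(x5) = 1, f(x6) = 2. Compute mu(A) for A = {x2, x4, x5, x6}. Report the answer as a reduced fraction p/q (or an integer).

By the defining property of the Radon-Nikodym derivative, for every measurable set A,
  mu(A) = integral_A f dnu.
Since nu is a discrete measure concentrated on the atoms of X, the integral over A reduces to the sum
  mu(A) = sum_{x in A} f(x) * nu({x}).
Computing each term:
  x2: f(x2) * nu(x2) = 6 * 4 = 24.
  x4: f(x4) * nu(x4) = 1 * 2 = 2.
  x5: f(x5) * nu(x5) = 1 * 4/3 = 4/3.
  x6: f(x6) * nu(x6) = 2 * 5 = 10.
Summing: mu(A) = 24 + 2 + 4/3 + 10 = 112/3.

112/3


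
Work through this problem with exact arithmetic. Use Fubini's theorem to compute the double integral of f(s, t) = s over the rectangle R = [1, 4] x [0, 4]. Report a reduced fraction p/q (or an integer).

f(s, t) is a tensor product of a function of s and a function of t, and both factors are bounded continuous (hence Lebesgue integrable) on the rectangle, so Fubini's theorem applies:
  integral_R f d(m x m) = (integral_a1^b1 s ds) * (integral_a2^b2 1 dt).
Inner integral in s: integral_{1}^{4} s ds = (4^2 - 1^2)/2
  = 15/2.
Inner integral in t: integral_{0}^{4} 1 dt = (4^1 - 0^1)/1
  = 4.
Product: (15/2) * (4) = 30.

30


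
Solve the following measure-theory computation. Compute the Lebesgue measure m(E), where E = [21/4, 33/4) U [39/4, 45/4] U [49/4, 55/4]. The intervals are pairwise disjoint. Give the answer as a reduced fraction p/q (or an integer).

For pairwise disjoint intervals, m(union_i I_i) = sum_i m(I_i),
and m is invariant under swapping open/closed endpoints (single points have measure 0).
So m(E) = sum_i (b_i - a_i).
  I_1 has length 33/4 - 21/4 = 3.
  I_2 has length 45/4 - 39/4 = 3/2.
  I_3 has length 55/4 - 49/4 = 3/2.
Summing:
  m(E) = 3 + 3/2 + 3/2 = 6.

6


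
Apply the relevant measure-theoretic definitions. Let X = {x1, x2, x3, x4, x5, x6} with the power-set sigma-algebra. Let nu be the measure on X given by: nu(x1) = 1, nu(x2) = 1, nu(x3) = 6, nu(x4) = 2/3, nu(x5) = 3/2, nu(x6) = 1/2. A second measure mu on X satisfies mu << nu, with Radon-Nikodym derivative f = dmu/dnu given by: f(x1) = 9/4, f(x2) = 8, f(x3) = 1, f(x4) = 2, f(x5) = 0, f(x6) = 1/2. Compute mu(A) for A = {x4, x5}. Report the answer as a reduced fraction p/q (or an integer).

By the defining property of the Radon-Nikodym derivative, for every measurable set A,
  mu(A) = integral_A f dnu.
Since nu is a discrete measure concentrated on the atoms of X, the integral over A reduces to the sum
  mu(A) = sum_{x in A} f(x) * nu({x}).
Computing each term:
  x4: f(x4) * nu(x4) = 2 * 2/3 = 4/3.
  x5: f(x5) * nu(x5) = 0 * 3/2 = 0.
Summing: mu(A) = 4/3 + 0 = 4/3.

4/3


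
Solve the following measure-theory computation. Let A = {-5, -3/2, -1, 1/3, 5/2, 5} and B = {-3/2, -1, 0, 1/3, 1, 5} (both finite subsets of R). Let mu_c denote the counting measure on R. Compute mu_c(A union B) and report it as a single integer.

Counting measure on a finite set equals cardinality. By inclusion-exclusion, |A union B| = |A| + |B| - |A cap B|.
|A| = 6, |B| = 6, |A cap B| = 4.
So mu_c(A union B) = 6 + 6 - 4 = 8.

8


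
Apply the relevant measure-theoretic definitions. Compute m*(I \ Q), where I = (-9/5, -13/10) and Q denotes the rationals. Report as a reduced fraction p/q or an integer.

The interval I = (-9/5, -13/10) has m(I) = -13/10 - (-9/5) = 1/2 (endpoints are measure-zero, so open/closed/half-open agree). Write I = (I cap Q) u (I \ Q). The rationals in I are countable, so m*(I cap Q) = 0 (cover each rational by intervals whose total length is arbitrarily small). By countable subadditivity m*(I) <= m*(I cap Q) + m*(I \ Q), hence m*(I \ Q) >= m(I) = 1/2. The reverse inequality m*(I \ Q) <= m*(I) = 1/2 is trivial since (I \ Q) is a subset of I. Therefore m*(I \ Q) = 1/2.

1/2


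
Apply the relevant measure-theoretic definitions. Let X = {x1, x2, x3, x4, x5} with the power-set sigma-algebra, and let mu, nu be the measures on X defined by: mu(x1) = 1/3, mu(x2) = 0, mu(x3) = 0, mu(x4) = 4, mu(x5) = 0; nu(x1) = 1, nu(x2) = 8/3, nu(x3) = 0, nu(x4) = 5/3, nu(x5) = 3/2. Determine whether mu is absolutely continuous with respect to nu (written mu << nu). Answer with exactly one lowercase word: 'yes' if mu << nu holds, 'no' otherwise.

mu << nu means: every nu-null measurable set is also mu-null; equivalently, for every atom x, if nu({x}) = 0 then mu({x}) = 0.
Checking each atom:
  x1: nu = 1 > 0 -> no constraint.
  x2: nu = 8/3 > 0 -> no constraint.
  x3: nu = 0, mu = 0 -> consistent with mu << nu.
  x4: nu = 5/3 > 0 -> no constraint.
  x5: nu = 3/2 > 0 -> no constraint.
No atom violates the condition. Therefore mu << nu.

yes


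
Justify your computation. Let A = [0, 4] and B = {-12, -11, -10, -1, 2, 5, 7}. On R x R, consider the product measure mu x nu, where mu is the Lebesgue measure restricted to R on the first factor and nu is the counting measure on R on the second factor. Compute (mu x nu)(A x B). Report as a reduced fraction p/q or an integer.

For a measurable rectangle A x B, the product measure satisfies
  (mu x nu)(A x B) = mu(A) * nu(B).
  mu(A) = 4.
  nu(B) = 7.
  (mu x nu)(A x B) = 4 * 7 = 28.

28


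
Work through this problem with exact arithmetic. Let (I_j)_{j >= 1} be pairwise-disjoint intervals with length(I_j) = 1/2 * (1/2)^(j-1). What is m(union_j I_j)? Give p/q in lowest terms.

By countable additivity of the Lebesgue measure on pairwise disjoint measurable sets,
  m(union_{j >= 1} I_j) = sum_{j >= 1} m(I_j) = sum_{j >= 1} a * r^(j-1),
  with a = 1/2 and r = 1/2.
Since 0 < r = 1/2 < 1, the geometric series converges:
  sum_{j >= 1} a * r^(j-1) = a / (1 - r).
  = 1/2 / (1 - 1/2)
  = 1/2 / (1/2)
  = 1.

1
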